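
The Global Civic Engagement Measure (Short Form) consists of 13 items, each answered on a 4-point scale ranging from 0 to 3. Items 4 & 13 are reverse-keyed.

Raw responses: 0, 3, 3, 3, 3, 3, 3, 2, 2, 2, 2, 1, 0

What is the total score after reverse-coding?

27

Reversing items 4 & 13 with 3 − raw:
Total = 0 + 3 + 3 + (3−3) + 3 + 3 + 3 + 2 + 2 + 2 + 2 + 1 + (3−0)
      = 0 + 3 + 3 + 0 + 3 + 3 + 3 + 2 + 2 + 2 + 2 + 1 + 3 = 27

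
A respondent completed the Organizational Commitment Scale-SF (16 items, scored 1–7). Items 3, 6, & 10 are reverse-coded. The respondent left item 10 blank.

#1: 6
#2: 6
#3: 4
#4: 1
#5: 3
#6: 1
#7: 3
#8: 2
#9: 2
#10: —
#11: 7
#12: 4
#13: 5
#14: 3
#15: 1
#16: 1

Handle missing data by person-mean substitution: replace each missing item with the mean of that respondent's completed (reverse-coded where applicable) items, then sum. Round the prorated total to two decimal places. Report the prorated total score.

58.67

Reverse-coded (reverse-coded value = 8 − response):
  item 3: 8 − 4 = 4
  item 6: 8 − 1 = 7
Completed scored items (15 of 16): 6, 6, 4, 1, 3, 7, 3, 2, 2, 7, 4, 5, 3, 1, 1; sum = 55.
Person mean = 55 / 15 ≈ 3.6667
Prorated total = (55 / 15) × 16 = 58.67 (to 2 dp)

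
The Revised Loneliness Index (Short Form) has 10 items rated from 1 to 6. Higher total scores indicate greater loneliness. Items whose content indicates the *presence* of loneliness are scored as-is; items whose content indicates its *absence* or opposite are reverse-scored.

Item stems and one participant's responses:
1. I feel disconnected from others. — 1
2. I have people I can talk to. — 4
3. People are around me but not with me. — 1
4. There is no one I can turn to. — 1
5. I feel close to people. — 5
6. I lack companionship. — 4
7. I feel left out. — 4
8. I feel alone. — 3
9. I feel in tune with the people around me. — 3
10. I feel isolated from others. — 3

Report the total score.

26

Items 2, 5, 9 describe the absence/opposite of loneliness → reverse-score.
reverse-coded value = 7 − response.
  item 1: 1
  item 2: 7 − 4 = 3
  item 3: 1
  item 4: 1
  item 5: 7 − 5 = 2
  item 6: 4
  item 7: 4
  item 8: 3
  item 9: 7 − 3 = 4
  item 10: 3
Total = 1 + 3 + 1 + 1 + 2 + 4 + 4 + 3 + 4 + 3 = 26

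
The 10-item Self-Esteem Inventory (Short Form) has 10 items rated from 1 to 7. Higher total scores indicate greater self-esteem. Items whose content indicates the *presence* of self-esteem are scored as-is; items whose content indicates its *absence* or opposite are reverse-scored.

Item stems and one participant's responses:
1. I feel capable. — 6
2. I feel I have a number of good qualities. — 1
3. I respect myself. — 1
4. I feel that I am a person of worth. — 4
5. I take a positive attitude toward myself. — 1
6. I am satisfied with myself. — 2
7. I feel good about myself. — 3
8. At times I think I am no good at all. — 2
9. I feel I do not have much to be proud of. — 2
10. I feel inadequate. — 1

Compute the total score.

37

Items 8, 9, 10 describe the absence/opposite of self-esteem → reverse-score.
reverse-coded value = 8 − response.
  item 1: 6
  item 2: 1
  item 3: 1
  item 4: 4
  item 5: 1
  item 6: 2
  item 7: 3
  item 8: 8 − 2 = 6
  item 9: 8 − 2 = 6
  item 10: 8 − 1 = 7
Total = 6 + 1 + 1 + 4 + 1 + 2 + 3 + 6 + 6 + 7 = 37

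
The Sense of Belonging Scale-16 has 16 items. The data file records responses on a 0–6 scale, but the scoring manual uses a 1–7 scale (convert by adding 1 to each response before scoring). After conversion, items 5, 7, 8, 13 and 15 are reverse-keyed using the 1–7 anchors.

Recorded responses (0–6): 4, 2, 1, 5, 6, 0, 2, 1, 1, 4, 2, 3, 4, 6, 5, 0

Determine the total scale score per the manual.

Convert to 1–7: 5, 3, 2, 6, 7, 1, 3, 2, 2, 5, 3, 4, 5, 7, 6, 1
Reverse-coded (on a 1–7 scale, reversed = 8 − raw):
  item 5: 8 − 7 = 1
  item 7: 8 − 3 = 5
  item 8: 8 − 2 = 6
  item 13: 8 − 5 = 3
  item 15: 8 − 6 = 2
Scored: 5, 3, 2, 6, 1, 1, 5, 6, 2, 5, 3, 4, 3, 7, 2, 1
Total = 56

56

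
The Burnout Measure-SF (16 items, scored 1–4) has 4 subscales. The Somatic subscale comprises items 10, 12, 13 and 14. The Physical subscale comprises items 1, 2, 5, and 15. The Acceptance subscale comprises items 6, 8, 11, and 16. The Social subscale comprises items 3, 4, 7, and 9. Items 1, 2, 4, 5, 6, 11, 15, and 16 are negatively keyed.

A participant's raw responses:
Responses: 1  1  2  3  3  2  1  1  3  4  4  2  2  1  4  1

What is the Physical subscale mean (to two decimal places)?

Physical items: 1, 2, 5, 15.
Of these, items 1, 2, 5, & 15 are negatively keyed; reverse-coded value = 5 − response.
  item 1: 5 − 1 = 4
  item 2: 5 − 1 = 4
  item 5: 5 − 3 = 2
  item 15: 5 − 4 = 1
Sum = 4 + 4 + 2 + 1 = 11
Mean = 11 / 4 = 2.75

2.75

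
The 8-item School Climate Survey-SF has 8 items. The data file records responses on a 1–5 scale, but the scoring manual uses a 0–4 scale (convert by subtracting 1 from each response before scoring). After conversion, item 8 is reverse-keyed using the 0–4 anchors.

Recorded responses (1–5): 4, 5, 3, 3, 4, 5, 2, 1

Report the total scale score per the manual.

23

Convert to 0–4: 3, 4, 2, 2, 3, 4, 1, 0
Reverse-coded (reverse-coded value = 4 − response):
  item 8: 4 − 0 = 4
Scored: 3, 4, 2, 2, 3, 4, 1, 4
Total = 23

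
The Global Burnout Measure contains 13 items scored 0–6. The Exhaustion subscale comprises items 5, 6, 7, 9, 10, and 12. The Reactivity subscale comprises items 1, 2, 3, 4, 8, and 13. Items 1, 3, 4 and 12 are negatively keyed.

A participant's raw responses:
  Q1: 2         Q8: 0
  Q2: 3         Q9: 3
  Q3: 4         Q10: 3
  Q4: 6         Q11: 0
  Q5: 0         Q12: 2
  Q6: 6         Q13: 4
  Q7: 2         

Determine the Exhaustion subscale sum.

18

Exhaustion items: 5, 6, 7, 9, 10, 12.
Of these, item 12 is negatively keyed; reversed = (0+6) − raw = 6 − raw.
  item 5: 0
  item 6: 6
  item 7: 2
  item 9: 3
  item 10: 3
  item 12: 6 − 2 = 4
Sum = 0 + 6 + 2 + 3 + 3 + 4 = 18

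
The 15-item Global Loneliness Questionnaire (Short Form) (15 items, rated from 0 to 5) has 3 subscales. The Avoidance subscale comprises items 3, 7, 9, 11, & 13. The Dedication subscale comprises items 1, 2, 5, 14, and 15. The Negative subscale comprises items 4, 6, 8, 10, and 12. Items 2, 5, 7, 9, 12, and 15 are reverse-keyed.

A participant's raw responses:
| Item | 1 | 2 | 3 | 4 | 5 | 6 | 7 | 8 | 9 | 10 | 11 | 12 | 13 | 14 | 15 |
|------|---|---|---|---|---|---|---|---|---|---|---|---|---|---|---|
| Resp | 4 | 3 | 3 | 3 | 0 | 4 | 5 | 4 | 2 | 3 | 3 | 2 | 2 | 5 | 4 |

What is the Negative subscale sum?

17

Negative items: 4, 6, 8, 10, 12.
Of these, item 12 is reverse-keyed; reversed = (0+5) − raw = 5 − raw.
  item 4: 3
  item 6: 4
  item 8: 4
  item 10: 3
  item 12: 5 − 2 = 3
Sum = 3 + 4 + 4 + 3 + 3 = 17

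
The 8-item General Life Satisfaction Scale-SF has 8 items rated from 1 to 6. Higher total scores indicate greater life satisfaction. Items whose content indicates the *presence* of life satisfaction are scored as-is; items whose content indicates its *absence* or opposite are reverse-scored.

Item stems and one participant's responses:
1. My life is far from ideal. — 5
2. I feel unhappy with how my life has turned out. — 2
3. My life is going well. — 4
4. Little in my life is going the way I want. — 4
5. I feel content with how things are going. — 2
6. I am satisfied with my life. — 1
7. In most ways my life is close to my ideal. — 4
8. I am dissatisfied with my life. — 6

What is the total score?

Items 1, 2, 4, 8 describe the absence/opposite of life satisfaction → reverse-score.
reverse-coded value = 7 − response.
  item 1: 7 − 5 = 2
  item 2: 7 − 2 = 5
  item 3: 4
  item 4: 7 − 4 = 3
  item 5: 2
  item 6: 1
  item 7: 4
  item 8: 7 − 6 = 1
Total = 2 + 5 + 4 + 3 + 2 + 1 + 4 + 1 = 22

22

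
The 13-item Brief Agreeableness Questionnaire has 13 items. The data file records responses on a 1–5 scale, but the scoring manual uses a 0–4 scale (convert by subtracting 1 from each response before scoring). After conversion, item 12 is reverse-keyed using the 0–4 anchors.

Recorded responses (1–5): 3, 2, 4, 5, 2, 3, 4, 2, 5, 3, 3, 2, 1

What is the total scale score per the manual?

Convert to 0–4: 2, 1, 3, 4, 1, 2, 3, 1, 4, 2, 2, 1, 0
Reverse-coded (on a 0–4 scale, reversed = 4 − raw):
  item 12: 4 − 1 = 3
Scored: 2, 1, 3, 4, 1, 2, 3, 1, 4, 2, 2, 3, 0
Total = 28

28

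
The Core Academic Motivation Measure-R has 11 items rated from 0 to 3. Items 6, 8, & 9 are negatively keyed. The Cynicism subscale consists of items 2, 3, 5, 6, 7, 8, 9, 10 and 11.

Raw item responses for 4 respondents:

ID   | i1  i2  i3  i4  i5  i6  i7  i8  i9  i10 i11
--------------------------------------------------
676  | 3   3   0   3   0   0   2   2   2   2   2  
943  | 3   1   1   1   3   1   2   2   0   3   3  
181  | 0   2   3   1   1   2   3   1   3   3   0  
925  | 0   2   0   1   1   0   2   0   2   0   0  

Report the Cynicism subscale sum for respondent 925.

12

Respondent 925 raw: 0, 2, 0, 1, 1, 0, 2, 0, 2, 0, 0.
Cynicism items: 2, 3, 5, 6, 7, 8, 9, 10, 11.
Reverse-coded (reversed = (0+3) − raw = 3 − raw):
  item 2: 2
  item 3: 0
  item 5: 1
  item 6: 3 − 0 = 3
  item 7: 2
  item 8: 3 − 0 = 3
  item 9: 3 − 2 = 1
  item 10: 0
  item 11: 0
Sum = 2 + 0 + 1 + 3 + 2 + 3 + 1 + 0 + 0 = 12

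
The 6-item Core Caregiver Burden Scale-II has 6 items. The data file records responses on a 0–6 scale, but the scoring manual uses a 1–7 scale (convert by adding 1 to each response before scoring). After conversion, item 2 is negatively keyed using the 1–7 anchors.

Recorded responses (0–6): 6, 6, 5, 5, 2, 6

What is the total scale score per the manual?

30

Convert to 1–7: 7, 7, 6, 6, 3, 7
Reverse-coded (reverse-coded value = 8 − response):
  item 2: 8 − 7 = 1
Scored: 7, 1, 6, 6, 3, 7
Total = 30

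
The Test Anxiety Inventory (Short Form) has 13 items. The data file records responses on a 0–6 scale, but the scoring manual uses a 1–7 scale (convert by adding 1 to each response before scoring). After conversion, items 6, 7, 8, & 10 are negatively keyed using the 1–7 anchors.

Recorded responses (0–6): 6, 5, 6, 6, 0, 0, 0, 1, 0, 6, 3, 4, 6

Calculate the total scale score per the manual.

Convert to 1–7: 7, 6, 7, 7, 1, 1, 1, 2, 1, 7, 4, 5, 7
Reverse-coded (on a 1–7 scale, reversed = 8 − raw):
  item 6: 8 − 1 = 7
  item 7: 8 − 1 = 7
  item 8: 8 − 2 = 6
  item 10: 8 − 7 = 1
Scored: 7, 6, 7, 7, 1, 7, 7, 6, 1, 1, 4, 5, 7
Total = 66

66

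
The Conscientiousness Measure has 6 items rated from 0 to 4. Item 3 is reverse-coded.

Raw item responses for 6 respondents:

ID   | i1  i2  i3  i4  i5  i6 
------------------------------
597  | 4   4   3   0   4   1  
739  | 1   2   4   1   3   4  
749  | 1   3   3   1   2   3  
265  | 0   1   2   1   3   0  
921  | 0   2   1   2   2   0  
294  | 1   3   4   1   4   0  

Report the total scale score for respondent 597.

Respondent 597 raw: 4, 4, 3, 0, 4, 1.
Reverse-coded (reversed = (0+4) − raw = 4 − raw):
  item 1: 4
  item 2: 4
  item 3: 4 − 3 = 1
  item 4: 0
  item 5: 4
  item 6: 1
Sum = 4 + 4 + 1 + 0 + 4 + 1 = 14

14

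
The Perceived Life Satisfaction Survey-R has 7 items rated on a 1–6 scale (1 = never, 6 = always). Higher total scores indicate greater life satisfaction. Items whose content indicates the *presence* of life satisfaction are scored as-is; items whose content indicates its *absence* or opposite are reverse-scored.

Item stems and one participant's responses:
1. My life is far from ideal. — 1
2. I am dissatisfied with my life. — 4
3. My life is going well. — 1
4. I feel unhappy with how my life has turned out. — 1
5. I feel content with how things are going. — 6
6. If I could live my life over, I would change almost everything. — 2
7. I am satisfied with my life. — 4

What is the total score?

Items 1, 2, 4, 6 describe the absence/opposite of life satisfaction → reverse-score.
reversed = (1+6) − raw = 7 − raw.
  item 1: 7 − 1 = 6
  item 2: 7 − 4 = 3
  item 3: 1
  item 4: 7 − 1 = 6
  item 5: 6
  item 6: 7 − 2 = 5
  item 7: 4
Total = 6 + 3 + 1 + 6 + 6 + 5 + 4 = 31

31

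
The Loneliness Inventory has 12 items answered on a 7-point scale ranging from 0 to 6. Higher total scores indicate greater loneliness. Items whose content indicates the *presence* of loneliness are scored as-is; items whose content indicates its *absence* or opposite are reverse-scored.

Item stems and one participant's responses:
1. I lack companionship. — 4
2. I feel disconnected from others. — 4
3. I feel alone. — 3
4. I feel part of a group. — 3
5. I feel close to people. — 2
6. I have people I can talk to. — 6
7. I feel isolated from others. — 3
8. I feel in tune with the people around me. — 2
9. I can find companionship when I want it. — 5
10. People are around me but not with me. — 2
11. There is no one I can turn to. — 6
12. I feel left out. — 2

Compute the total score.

36

Items 4, 5, 6, 8, 9 describe the absence/opposite of loneliness → reverse-score.
reversed = (0+6) − raw = 6 − raw.
  item 1: 4
  item 2: 4
  item 3: 3
  item 4: 6 − 3 = 3
  item 5: 6 − 2 = 4
  item 6: 6 − 6 = 0
  item 7: 3
  item 8: 6 − 2 = 4
  item 9: 6 − 5 = 1
  item 10: 2
  item 11: 6
  item 12: 2
Total = 4 + 4 + 3 + 3 + 4 + 0 + 3 + 4 + 1 + 2 + 6 + 2 = 36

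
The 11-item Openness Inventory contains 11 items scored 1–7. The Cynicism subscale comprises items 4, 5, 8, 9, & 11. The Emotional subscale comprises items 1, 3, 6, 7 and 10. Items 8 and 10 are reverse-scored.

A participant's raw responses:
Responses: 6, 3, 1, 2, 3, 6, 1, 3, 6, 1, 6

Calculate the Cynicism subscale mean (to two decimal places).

Cynicism items: 4, 5, 8, 9, 11.
Of these, item 8 is reverse-scored; on a 1–7 scale, reversed = 8 − raw.
  item 4: 2
  item 5: 3
  item 8: 8 − 3 = 5
  item 9: 6
  item 11: 6
Sum = 2 + 3 + 5 + 6 + 6 = 22
Mean = 22 / 5 = 4.40

4.40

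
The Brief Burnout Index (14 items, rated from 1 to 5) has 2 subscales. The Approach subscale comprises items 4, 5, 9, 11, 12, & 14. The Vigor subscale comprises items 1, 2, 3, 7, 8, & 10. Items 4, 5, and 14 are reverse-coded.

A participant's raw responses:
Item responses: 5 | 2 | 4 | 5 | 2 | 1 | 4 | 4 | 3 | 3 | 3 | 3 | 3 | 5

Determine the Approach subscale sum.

15

Approach items: 4, 5, 9, 11, 12, 14.
Of these, items 4, 5 and 14 are reverse-coded; on a 1–5 scale, reversed = 6 − raw.
  item 4: 6 − 5 = 1
  item 5: 6 − 2 = 4
  item 9: 3
  item 11: 3
  item 12: 3
  item 14: 6 − 5 = 1
Sum = 1 + 4 + 3 + 3 + 3 + 1 = 15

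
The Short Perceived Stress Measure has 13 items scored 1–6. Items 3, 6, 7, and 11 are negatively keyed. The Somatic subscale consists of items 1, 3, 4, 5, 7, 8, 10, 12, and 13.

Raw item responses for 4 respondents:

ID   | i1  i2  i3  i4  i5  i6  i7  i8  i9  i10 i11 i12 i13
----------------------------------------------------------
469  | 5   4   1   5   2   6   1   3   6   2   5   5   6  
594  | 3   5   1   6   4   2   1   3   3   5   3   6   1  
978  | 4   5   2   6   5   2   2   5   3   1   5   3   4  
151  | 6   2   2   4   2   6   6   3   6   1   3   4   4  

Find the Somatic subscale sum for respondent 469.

Respondent 469 raw: 5, 4, 1, 5, 2, 6, 1, 3, 6, 2, 5, 5, 6.
Somatic items: 1, 3, 4, 5, 7, 8, 10, 12, 13.
Reverse-coded (on a 1–6 scale, reversed = 7 − raw):
  item 1: 5
  item 3: 7 − 1 = 6
  item 4: 5
  item 5: 2
  item 7: 7 − 1 = 6
  item 8: 3
  item 10: 2
  item 12: 5
  item 13: 6
Sum = 5 + 6 + 5 + 2 + 6 + 3 + 2 + 5 + 6 = 40

40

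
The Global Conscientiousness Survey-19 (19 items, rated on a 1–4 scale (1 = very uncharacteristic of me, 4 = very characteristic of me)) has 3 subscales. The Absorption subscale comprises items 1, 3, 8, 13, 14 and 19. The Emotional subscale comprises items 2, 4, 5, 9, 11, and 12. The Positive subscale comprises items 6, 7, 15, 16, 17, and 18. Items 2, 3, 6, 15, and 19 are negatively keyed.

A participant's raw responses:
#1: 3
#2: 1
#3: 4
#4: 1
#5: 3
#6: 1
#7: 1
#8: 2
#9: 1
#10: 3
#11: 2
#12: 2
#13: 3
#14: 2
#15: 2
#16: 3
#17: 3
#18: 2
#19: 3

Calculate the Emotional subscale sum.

Emotional items: 2, 4, 5, 9, 11, 12.
Of these, item 2 is negatively keyed; on a 1–4 scale, reversed = 5 − raw.
  item 2: 5 − 1 = 4
  item 4: 1
  item 5: 3
  item 9: 1
  item 11: 2
  item 12: 2
Sum = 4 + 1 + 3 + 1 + 2 + 2 = 13

13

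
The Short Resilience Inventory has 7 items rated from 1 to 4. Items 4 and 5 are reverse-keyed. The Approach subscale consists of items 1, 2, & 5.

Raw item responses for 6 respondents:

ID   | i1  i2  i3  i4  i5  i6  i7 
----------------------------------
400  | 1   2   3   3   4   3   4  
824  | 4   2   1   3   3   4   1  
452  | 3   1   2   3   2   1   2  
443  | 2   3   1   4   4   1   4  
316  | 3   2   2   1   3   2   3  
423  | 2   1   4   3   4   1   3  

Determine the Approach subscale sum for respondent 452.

Respondent 452 raw: 3, 1, 2, 3, 2, 1, 2.
Approach items: 1, 2, 5.
Reverse-coded (reversed = (1+4) − raw = 5 − raw):
  item 1: 3
  item 2: 1
  item 5: 5 − 2 = 3
Sum = 3 + 1 + 3 = 7

7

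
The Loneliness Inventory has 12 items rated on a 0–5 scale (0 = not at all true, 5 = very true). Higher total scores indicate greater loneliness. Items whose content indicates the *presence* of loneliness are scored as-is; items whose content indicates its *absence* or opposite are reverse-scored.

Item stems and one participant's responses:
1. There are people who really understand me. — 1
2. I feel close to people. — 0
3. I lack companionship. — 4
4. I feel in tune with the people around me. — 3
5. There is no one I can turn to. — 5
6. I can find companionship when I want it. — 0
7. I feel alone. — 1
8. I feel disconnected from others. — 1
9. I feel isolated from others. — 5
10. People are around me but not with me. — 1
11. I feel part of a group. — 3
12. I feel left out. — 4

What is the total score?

Items 1, 2, 4, 6, 11 describe the absence/opposite of loneliness → reverse-score.
reversed = (0+5) − raw = 5 − raw.
  item 1: 5 − 1 = 4
  item 2: 5 − 0 = 5
  item 3: 4
  item 4: 5 − 3 = 2
  item 5: 5
  item 6: 5 − 0 = 5
  item 7: 1
  item 8: 1
  item 9: 5
  item 10: 1
  item 11: 5 − 3 = 2
  item 12: 4
Total = 4 + 5 + 4 + 2 + 5 + 5 + 1 + 1 + 5 + 1 + 2 + 4 = 39

39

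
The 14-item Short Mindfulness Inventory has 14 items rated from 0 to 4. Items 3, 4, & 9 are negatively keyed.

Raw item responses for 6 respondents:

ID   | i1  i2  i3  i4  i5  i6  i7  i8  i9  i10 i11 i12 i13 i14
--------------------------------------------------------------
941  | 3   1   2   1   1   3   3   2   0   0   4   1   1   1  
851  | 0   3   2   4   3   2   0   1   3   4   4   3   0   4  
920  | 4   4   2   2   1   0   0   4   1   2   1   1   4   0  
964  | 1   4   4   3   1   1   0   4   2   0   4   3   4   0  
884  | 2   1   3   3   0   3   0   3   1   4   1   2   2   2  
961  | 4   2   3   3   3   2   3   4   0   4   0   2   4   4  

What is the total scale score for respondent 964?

25

Respondent 964 raw: 1, 4, 4, 3, 1, 1, 0, 4, 2, 0, 4, 3, 4, 0.
Reverse-coded (reverse-coded value = 4 − response):
  item 1: 1
  item 2: 4
  item 3: 4 − 4 = 0
  item 4: 4 − 3 = 1
  item 5: 1
  item 6: 1
  item 7: 0
  item 8: 4
  item 9: 4 − 2 = 2
  item 10: 0
  item 11: 4
  item 12: 3
  item 13: 4
  item 14: 0
Sum = 1 + 4 + 0 + 1 + 1 + 1 + 0 + 4 + 2 + 0 + 4 + 3 + 4 + 0 = 25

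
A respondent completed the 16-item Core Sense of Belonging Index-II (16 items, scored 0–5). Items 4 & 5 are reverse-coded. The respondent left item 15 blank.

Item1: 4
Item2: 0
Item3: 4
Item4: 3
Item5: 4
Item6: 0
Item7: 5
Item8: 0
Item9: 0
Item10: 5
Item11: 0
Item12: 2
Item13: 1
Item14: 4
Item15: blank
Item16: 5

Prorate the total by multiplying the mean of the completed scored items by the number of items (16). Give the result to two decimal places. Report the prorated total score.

Reverse-coded (reverse-coded value = 5 − response):
  item 4: 5 − 3 = 2
  item 5: 5 − 4 = 1
Completed scored items (15 of 16): 4, 0, 4, 2, 1, 0, 5, 0, 0, 5, 0, 2, 1, 4, 5; sum = 33.
Person mean = 33 / 15 ≈ 2.2000
Prorated total = (33 / 15) × 16 = 35.20 (to 2 dp)

35.20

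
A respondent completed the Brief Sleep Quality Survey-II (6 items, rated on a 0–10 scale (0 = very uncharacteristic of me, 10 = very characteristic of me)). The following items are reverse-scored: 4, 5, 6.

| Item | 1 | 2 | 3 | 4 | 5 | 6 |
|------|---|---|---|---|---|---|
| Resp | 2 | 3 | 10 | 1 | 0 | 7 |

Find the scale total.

37

Reversing items 4, 5, & 6 with 10 − raw:
Total = 2 + 3 + 10 + (10−1) + (10−0) + (10−7)
      = 2 + 3 + 10 + 9 + 10 + 3 = 37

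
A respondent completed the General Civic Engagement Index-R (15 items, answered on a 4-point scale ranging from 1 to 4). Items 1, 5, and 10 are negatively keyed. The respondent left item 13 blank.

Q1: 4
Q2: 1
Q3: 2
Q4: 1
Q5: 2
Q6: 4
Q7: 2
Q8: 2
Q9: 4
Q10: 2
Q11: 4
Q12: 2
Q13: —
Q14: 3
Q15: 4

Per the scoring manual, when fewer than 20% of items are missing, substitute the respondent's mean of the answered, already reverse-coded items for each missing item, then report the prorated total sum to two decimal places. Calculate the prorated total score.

Reverse-coded (reversed = (1+4) − raw = 5 − raw):
  item 1: 5 − 4 = 1
  item 5: 5 − 2 = 3
  item 10: 5 − 2 = 3
Completed scored items (14 of 15): 1, 1, 2, 1, 3, 4, 2, 2, 4, 3, 4, 2, 3, 4; sum = 36.
Person mean = 36 / 14 ≈ 2.5714
Prorated total = (36 / 14) × 15 = 38.57 (to 2 dp)

38.57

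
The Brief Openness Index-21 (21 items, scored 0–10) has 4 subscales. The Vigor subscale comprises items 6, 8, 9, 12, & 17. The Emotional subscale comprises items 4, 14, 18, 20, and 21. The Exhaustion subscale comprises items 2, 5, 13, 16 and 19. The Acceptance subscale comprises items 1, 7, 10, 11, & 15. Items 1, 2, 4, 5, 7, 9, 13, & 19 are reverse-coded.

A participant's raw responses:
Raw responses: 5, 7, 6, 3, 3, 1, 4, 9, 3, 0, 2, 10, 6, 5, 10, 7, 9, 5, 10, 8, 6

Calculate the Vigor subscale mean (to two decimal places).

7.20

Vigor items: 6, 8, 9, 12, 17.
Of these, item 9 is reverse-coded; reversed = (0+10) − raw = 10 − raw.
  item 6: 1
  item 8: 9
  item 9: 10 − 3 = 7
  item 12: 10
  item 17: 9
Sum = 1 + 9 + 7 + 10 + 9 = 36
Mean = 36 / 5 = 7.20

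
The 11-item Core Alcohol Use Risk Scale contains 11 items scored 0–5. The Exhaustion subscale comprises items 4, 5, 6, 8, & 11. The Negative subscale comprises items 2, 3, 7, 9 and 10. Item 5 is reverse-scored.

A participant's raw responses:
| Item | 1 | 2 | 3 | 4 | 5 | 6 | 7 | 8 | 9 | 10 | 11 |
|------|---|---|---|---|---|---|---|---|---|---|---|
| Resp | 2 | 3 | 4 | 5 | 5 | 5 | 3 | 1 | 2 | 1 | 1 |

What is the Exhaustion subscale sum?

12

Exhaustion items: 4, 5, 6, 8, 11.
Of these, item 5 is reverse-scored; on a 0–5 scale, reversed = 5 − raw.
  item 4: 5
  item 5: 5 − 5 = 0
  item 6: 5
  item 8: 1
  item 11: 1
Sum = 5 + 0 + 5 + 1 + 1 = 12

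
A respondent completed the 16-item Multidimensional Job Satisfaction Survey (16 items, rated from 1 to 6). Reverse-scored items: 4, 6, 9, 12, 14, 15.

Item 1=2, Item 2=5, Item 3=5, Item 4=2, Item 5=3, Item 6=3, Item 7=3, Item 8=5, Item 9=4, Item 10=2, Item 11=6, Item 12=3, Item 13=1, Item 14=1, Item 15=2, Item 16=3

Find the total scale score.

Reverse-scored items use 7 − raw:
  item 4: 7 − 2 = 5
  item 6: 7 − 3 = 4
  item 9: 7 − 4 = 3
  item 12: 7 − 3 = 4
  item 14: 7 − 1 = 6
  item 15: 7 − 2 = 5
Scored items: 2, 5, 5, 5, 3, 4, 3, 5, 3, 2, 6, 4, 1, 6, 5, 3
Total = 2 + 5 + 5 + 5 + 3 + 4 + 3 + 5 + 3 + 2 + 6 + 4 + 1 + 6 + 5 + 3 = 62

62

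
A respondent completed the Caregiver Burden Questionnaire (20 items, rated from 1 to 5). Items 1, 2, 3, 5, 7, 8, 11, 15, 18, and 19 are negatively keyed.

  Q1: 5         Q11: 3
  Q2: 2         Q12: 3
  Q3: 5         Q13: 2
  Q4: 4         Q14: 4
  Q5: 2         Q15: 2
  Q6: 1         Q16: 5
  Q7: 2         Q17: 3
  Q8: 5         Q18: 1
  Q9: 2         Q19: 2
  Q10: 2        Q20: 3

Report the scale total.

60

Raw sum = 58. Negatively keyed items: 1, 2, 3, 5, 7, 8, 11, 15, 18, 19; their raw sum = 29.
Each reversal replaces raw with 6 − raw, changing the total by 6 − 2·raw per item.
Total = 58 + 10·6 − 2·29 = 58 + 60 − 58 = 60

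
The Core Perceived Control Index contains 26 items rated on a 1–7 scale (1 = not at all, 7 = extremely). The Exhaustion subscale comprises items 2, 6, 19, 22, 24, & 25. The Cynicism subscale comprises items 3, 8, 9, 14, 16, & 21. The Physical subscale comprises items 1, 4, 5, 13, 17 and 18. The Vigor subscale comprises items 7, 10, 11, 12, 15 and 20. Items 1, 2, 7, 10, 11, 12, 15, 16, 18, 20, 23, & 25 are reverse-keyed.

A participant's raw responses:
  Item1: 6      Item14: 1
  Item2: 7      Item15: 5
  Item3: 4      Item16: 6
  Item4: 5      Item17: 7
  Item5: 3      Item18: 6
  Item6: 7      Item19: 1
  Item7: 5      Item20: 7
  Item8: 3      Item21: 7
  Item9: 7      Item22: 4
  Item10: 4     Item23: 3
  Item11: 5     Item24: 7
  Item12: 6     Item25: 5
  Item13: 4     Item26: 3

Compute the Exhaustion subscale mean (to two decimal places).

Exhaustion items: 2, 6, 19, 22, 24, 25.
Of these, items 2 & 25 are reverse-keyed; on a 1–7 scale, reversed = 8 − raw.
  item 2: 8 − 7 = 1
  item 6: 7
  item 19: 1
  item 22: 4
  item 24: 7
  item 25: 8 − 5 = 3
Sum = 1 + 7 + 1 + 4 + 7 + 3 = 23
Mean = 23 / 6 = 3.83

3.83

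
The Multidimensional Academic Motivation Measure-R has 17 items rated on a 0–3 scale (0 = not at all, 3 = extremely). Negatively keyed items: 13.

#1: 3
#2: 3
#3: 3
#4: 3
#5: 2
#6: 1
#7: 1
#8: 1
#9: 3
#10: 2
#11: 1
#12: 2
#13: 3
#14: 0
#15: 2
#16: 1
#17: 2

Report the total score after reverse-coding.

Raw sum = 33. Negatively keyed items: 13; their raw sum = 3.
Each reversal replaces raw with 3 − raw, changing the total by 3 − 2·raw per item.
Total = 33 + 1·3 − 2·3 = 33 + 3 − 6 = 30

30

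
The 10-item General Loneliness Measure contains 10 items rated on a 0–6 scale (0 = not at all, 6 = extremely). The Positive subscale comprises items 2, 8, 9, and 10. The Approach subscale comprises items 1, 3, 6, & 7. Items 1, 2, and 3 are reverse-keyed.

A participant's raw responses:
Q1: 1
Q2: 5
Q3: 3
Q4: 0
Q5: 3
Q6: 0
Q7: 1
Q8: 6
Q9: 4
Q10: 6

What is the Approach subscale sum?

9

Approach items: 1, 3, 6, 7.
Of these, items 1 and 3 are reverse-keyed; reverse-coded value = 6 − response.
  item 1: 6 − 1 = 5
  item 3: 6 − 3 = 3
  item 6: 0
  item 7: 1
Sum = 5 + 3 + 0 + 1 = 9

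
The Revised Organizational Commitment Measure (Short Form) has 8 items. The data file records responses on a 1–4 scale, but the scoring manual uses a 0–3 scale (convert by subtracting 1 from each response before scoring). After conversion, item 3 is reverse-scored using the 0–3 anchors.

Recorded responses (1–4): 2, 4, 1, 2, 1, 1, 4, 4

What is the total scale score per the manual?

Convert to 0–3: 1, 3, 0, 1, 0, 0, 3, 3
Reverse-coded (reversed = (0+3) − raw = 3 − raw):
  item 3: 3 − 0 = 3
Scored: 1, 3, 3, 1, 0, 0, 3, 3
Total = 14

14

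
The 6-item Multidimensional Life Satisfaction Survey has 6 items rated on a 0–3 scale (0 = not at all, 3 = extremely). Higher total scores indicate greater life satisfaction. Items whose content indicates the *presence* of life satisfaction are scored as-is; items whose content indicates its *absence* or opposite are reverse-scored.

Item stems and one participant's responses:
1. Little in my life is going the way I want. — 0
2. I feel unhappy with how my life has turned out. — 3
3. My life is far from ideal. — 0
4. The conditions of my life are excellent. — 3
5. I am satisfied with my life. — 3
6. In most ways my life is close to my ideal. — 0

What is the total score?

Items 1, 2, 3 describe the absence/opposite of life satisfaction → reverse-score.
on a 0–3 scale, reversed = 3 − raw.
  item 1: 3 − 0 = 3
  item 2: 3 − 3 = 0
  item 3: 3 − 0 = 3
  item 4: 3
  item 5: 3
  item 6: 0
Total = 3 + 0 + 3 + 3 + 3 + 0 = 12

12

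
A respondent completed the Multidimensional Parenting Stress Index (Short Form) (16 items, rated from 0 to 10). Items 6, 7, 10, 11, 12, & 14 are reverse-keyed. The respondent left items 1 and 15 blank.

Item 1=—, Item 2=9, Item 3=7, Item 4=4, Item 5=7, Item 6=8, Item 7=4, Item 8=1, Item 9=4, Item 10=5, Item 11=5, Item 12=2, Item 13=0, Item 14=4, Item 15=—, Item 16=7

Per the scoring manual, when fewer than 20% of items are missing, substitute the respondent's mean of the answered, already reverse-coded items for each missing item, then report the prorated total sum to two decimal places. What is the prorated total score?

Reverse-coded (reversed = (0+10) − raw = 10 − raw):
  item 6: 10 − 8 = 2
  item 7: 10 − 4 = 6
  item 10: 10 − 5 = 5
  item 11: 10 − 5 = 5
  item 12: 10 − 2 = 8
  item 14: 10 − 4 = 6
Completed scored items (14 of 16): 9, 7, 4, 7, 2, 6, 1, 4, 5, 5, 8, 0, 6, 7; sum = 71.
Person mean = 71 / 14 ≈ 5.0714
Prorated total = (71 / 14) × 16 = 81.14 (to 2 dp)

81.14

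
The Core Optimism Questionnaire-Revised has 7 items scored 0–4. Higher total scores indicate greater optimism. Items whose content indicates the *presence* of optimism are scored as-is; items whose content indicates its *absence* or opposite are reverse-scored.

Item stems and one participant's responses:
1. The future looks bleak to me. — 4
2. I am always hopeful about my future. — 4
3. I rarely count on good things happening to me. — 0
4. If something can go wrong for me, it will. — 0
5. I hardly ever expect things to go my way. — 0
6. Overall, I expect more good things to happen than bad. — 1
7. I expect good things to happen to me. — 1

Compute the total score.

18

Items 1, 3, 4, 5 describe the absence/opposite of optimism → reverse-score.
on a 0–4 scale, reversed = 4 − raw.
  item 1: 4 − 4 = 0
  item 2: 4
  item 3: 4 − 0 = 4
  item 4: 4 − 0 = 4
  item 5: 4 − 0 = 4
  item 6: 1
  item 7: 1
Total = 0 + 4 + 4 + 4 + 4 + 1 + 1 = 18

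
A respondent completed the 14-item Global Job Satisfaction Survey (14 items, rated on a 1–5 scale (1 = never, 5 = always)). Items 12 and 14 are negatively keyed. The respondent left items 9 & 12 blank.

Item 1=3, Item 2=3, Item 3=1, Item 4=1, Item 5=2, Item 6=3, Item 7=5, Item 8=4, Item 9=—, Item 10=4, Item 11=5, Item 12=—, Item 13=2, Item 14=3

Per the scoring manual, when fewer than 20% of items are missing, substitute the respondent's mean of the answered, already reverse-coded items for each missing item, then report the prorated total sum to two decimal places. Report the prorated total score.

42.00

Reverse-coded (reverse-coded value = 6 − response):
  item 14: 6 − 3 = 3
Completed scored items (12 of 14): 3, 3, 1, 1, 2, 3, 5, 4, 4, 5, 2, 3; sum = 36.
Person mean = 36 / 12 ≈ 3.0000
Prorated total = (36 / 12) × 14 = 42.00 (to 2 dp)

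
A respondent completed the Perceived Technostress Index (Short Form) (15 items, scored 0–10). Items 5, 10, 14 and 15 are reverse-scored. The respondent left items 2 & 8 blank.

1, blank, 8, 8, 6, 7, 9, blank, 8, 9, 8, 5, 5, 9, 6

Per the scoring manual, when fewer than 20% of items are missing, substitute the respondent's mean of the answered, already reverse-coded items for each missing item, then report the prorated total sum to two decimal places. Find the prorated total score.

Reverse-coded (reverse-coded value = 10 − response):
  item 5: 10 − 6 = 4
  item 10: 10 − 9 = 1
  item 14: 10 − 9 = 1
  item 15: 10 − 6 = 4
Completed scored items (13 of 15): 1, 8, 8, 4, 7, 9, 8, 1, 8, 5, 5, 1, 4; sum = 69.
Person mean = 69 / 13 ≈ 5.3077
Prorated total = (69 / 13) × 15 = 79.62 (to 2 dp)

79.62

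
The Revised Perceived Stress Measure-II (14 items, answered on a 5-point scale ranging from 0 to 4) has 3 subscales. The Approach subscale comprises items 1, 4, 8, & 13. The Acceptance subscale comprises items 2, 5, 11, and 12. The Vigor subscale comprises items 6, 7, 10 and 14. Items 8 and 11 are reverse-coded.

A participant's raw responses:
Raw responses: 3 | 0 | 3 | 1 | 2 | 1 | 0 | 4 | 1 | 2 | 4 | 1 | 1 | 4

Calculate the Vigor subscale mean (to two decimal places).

Vigor items: 6, 7, 10, 14.
  item 6: 1
  item 7: 0
  item 10: 2
  item 14: 4
Sum = 1 + 0 + 2 + 4 = 7
Mean = 7 / 4 = 1.75

1.75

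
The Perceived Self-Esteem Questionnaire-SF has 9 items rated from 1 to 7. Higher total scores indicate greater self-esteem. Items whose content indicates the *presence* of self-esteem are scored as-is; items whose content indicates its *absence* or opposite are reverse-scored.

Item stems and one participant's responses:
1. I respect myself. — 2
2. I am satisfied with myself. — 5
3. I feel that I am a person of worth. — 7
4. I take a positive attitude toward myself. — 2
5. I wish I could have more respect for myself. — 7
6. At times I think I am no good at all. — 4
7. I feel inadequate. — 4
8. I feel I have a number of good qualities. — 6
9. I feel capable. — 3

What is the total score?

34

Items 5, 6, 7 describe the absence/opposite of self-esteem → reverse-score.
reversed = (1+7) − raw = 8 − raw.
  item 1: 2
  item 2: 5
  item 3: 7
  item 4: 2
  item 5: 8 − 7 = 1
  item 6: 8 − 4 = 4
  item 7: 8 − 4 = 4
  item 8: 6
  item 9: 3
Total = 2 + 5 + 7 + 2 + 1 + 4 + 4 + 6 + 3 = 34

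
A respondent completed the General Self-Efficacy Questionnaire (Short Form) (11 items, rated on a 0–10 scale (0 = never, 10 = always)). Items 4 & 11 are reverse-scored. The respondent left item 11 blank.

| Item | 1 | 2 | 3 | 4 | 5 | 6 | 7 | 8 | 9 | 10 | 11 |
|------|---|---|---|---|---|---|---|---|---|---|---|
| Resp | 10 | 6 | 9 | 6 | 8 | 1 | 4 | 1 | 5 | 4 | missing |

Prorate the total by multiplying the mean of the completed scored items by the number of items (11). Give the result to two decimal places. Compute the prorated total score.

57.20

Reverse-coded (reversed = (0+10) − raw = 10 − raw):
  item 4: 10 − 6 = 4
Completed scored items (10 of 11): 10, 6, 9, 4, 8, 1, 4, 1, 5, 4; sum = 52.
Person mean = 52 / 10 ≈ 5.2000
Prorated total = (52 / 10) × 11 = 57.20 (to 2 dp)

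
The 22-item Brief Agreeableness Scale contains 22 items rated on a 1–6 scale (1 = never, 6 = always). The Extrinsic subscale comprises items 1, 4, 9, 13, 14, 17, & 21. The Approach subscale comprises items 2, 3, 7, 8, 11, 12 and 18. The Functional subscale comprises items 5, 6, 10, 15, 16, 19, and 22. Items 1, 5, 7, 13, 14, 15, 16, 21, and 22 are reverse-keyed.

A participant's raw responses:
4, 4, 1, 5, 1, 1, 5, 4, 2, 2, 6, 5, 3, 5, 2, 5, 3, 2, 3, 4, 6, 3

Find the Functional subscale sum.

Functional items: 5, 6, 10, 15, 16, 19, 22.
Of these, items 5, 15, 16, & 22 are reverse-keyed; reverse-coded value = 7 − response.
  item 5: 7 − 1 = 6
  item 6: 1
  item 10: 2
  item 15: 7 − 2 = 5
  item 16: 7 − 5 = 2
  item 19: 3
  item 22: 7 − 3 = 4
Sum = 6 + 1 + 2 + 5 + 2 + 3 + 4 = 23

23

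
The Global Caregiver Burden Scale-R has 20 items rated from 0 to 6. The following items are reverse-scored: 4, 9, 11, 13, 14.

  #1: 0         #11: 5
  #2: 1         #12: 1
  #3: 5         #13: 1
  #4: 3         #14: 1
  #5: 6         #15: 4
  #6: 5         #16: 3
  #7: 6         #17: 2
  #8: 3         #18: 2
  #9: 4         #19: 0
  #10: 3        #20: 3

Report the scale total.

60

Reversing items 4, 9, 11, 13 and 14 with 6 − raw:
Total = 0 + 1 + 5 + (6−3) + 6 + 5 + 6 + 3 + (6−4) + 3 + (6−5) + 1 + (6−1) + (6−1) + 4 + 3 + 2 + 2 + 0 + 3
      = 0 + 1 + 5 + 3 + 6 + 5 + 6 + 3 + 2 + 3 + 1 + 1 + 5 + 5 + 4 + 3 + 2 + 2 + 0 + 3 = 60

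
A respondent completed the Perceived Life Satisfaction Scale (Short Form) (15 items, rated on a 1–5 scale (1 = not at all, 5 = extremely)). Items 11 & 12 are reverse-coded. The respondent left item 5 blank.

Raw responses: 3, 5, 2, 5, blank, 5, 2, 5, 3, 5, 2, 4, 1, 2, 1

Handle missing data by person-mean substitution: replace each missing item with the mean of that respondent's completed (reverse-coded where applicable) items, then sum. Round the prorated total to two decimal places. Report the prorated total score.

48.21

Reverse-coded (on a 1–5 scale, reversed = 6 − raw):
  item 11: 6 − 2 = 4
  item 12: 6 − 4 = 2
Completed scored items (14 of 15): 3, 5, 2, 5, 5, 2, 5, 3, 5, 4, 2, 1, 2, 1; sum = 45.
Person mean = 45 / 14 ≈ 3.2143
Prorated total = (45 / 14) × 15 = 48.21 (to 2 dp)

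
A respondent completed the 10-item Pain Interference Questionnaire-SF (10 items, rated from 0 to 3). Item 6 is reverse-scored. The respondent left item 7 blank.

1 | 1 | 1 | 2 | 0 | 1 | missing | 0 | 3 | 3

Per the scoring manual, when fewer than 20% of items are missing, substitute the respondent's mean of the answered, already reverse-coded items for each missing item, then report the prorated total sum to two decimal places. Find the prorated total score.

Reverse-coded (on a 0–3 scale, reversed = 3 − raw):
  item 6: 3 − 1 = 2
Completed scored items (9 of 10): 1, 1, 1, 2, 0, 2, 0, 3, 3; sum = 13.
Person mean = 13 / 9 ≈ 1.4444
Prorated total = (13 / 9) × 10 = 14.44 (to 2 dp)

14.44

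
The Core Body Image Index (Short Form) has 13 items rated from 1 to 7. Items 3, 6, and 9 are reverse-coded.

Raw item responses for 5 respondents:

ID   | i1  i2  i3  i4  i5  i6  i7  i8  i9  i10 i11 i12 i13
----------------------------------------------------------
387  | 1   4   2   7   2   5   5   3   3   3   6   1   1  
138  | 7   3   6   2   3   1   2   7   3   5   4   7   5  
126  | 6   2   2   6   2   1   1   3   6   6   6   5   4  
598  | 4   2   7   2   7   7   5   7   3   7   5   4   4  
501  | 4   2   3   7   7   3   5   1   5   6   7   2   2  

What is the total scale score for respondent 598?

54

Respondent 598 raw: 4, 2, 7, 2, 7, 7, 5, 7, 3, 7, 5, 4, 4.
Reverse-coded (reverse-coded value = 8 − response):
  item 1: 4
  item 2: 2
  item 3: 8 − 7 = 1
  item 4: 2
  item 5: 7
  item 6: 8 − 7 = 1
  item 7: 5
  item 8: 7
  item 9: 8 − 3 = 5
  item 10: 7
  item 11: 5
  item 12: 4
  item 13: 4
Sum = 4 + 2 + 1 + 2 + 7 + 1 + 5 + 7 + 5 + 7 + 5 + 4 + 4 = 54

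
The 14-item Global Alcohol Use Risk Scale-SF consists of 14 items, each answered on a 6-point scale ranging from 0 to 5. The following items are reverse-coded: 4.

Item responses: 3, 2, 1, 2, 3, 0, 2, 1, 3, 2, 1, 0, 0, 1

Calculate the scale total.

22

Reversing item 4 with 5 − raw:
Total = 3 + 2 + 1 + (5−2) + 3 + 0 + 2 + 1 + 3 + 2 + 1 + 0 + 0 + 1
      = 3 + 2 + 1 + 3 + 3 + 0 + 2 + 1 + 3 + 2 + 1 + 0 + 0 + 1 = 22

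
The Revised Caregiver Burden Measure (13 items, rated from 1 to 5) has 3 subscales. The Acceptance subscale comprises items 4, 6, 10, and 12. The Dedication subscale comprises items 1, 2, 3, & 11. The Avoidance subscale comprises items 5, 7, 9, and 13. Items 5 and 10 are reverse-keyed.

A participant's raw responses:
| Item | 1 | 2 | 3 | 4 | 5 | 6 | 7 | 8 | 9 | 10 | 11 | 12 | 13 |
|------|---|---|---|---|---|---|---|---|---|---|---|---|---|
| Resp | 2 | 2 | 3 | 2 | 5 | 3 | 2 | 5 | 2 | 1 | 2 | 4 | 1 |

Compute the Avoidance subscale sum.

Avoidance items: 5, 7, 9, 13.
Of these, item 5 is reverse-keyed; on a 1–5 scale, reversed = 6 − raw.
  item 5: 6 − 5 = 1
  item 7: 2
  item 9: 2
  item 13: 1
Sum = 1 + 2 + 2 + 1 = 6

6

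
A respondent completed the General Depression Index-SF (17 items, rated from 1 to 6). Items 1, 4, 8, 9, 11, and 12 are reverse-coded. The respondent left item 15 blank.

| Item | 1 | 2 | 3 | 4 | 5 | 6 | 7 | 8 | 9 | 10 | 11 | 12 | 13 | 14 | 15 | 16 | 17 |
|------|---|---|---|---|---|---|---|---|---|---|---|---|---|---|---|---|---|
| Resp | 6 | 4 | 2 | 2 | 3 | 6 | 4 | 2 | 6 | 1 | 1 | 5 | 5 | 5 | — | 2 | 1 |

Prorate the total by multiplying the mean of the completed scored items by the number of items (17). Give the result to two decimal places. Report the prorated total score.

Reverse-coded (on a 1–6 scale, reversed = 7 − raw):
  item 1: 7 − 6 = 1
  item 4: 7 − 2 = 5
  item 8: 7 − 2 = 5
  item 9: 7 − 6 = 1
  item 11: 7 − 1 = 6
  item 12: 7 − 5 = 2
Completed scored items (16 of 17): 1, 4, 2, 5, 3, 6, 4, 5, 1, 1, 6, 2, 5, 5, 2, 1; sum = 53.
Person mean = 53 / 16 ≈ 3.3125
Prorated total = (53 / 16) × 17 = 56.31 (to 2 dp)

56.31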